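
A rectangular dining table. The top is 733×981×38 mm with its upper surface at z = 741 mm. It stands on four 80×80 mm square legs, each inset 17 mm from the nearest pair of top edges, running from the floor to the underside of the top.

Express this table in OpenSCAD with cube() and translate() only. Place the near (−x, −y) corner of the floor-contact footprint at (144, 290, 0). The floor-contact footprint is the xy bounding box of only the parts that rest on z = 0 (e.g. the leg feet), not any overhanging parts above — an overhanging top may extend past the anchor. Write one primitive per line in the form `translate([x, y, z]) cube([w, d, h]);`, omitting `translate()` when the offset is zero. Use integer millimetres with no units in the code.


translate([127, 273, 703]) cube([733, 981, 38]);
translate([144, 290, 0]) cube([80, 80, 703]);
translate([763, 290, 0]) cube([80, 80, 703]);
translate([144, 1157, 0]) cube([80, 80, 703]);
translate([763, 1157, 0]) cube([80, 80, 703]);


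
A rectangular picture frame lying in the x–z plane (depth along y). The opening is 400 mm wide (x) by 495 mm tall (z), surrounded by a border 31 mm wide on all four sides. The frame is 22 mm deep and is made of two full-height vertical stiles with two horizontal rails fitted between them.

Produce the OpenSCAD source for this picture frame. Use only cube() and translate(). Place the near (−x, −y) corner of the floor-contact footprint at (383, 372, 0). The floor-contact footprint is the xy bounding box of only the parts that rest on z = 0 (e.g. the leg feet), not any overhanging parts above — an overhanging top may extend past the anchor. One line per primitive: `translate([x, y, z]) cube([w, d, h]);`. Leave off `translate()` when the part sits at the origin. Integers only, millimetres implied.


translate([383, 372, 0]) cube([31, 22, 557]);
translate([814, 372, 0]) cube([31, 22, 557]);
translate([414, 372, 0]) cube([400, 22, 31]);
translate([414, 372, 526]) cube([400, 22, 31]);


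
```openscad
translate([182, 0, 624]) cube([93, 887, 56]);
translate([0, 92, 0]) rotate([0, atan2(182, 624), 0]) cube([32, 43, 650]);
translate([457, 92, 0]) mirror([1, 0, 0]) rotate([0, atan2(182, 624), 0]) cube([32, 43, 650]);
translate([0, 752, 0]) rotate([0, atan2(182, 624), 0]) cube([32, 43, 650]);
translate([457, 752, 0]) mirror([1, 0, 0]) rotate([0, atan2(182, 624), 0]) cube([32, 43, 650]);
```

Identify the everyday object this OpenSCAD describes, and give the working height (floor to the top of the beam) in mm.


A sawhorse. The overall height is 680 mm.

A beam across two mirrored pairs of raked legs — a sawhorse. The beam's underside is at z = 624 (matching the legs' vertical rise in atan2(182, 624)) and the beam is 56 mm tall, so its top is at 624 + 56 = 680 mm. The raked legs top out at the beam's underside, so that is the highest point.


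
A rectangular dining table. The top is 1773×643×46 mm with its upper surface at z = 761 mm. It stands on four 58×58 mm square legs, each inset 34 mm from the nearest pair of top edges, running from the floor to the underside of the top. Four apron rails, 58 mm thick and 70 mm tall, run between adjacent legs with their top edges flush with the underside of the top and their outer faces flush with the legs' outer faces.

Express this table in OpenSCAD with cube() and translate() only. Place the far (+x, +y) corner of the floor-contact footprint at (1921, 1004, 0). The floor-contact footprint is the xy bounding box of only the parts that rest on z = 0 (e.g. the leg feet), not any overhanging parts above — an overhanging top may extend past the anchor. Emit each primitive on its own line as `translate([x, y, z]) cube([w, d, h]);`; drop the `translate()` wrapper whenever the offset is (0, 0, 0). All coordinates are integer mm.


translate([182, 395, 715]) cube([1773, 643, 46]);
translate([216, 429, 0]) cube([58, 58, 715]);
translate([1863, 429, 0]) cube([58, 58, 715]);
translate([216, 946, 0]) cube([58, 58, 715]);
translate([1863, 946, 0]) cube([58, 58, 715]);
translate([274, 429, 645]) cube([1589, 58, 70]);
translate([274, 946, 645]) cube([1589, 58, 70]);
translate([216, 487, 645]) cube([58, 459, 70]);
translate([1863, 487, 645]) cube([58, 459, 70]);


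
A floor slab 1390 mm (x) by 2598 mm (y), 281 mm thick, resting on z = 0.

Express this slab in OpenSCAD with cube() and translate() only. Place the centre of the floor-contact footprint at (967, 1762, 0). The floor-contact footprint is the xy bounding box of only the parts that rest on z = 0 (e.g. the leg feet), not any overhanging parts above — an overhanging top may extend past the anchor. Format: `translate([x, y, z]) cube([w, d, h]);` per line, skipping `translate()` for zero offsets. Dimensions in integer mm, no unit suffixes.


translate([272, 463, 0]) cube([1390, 2598, 281]);


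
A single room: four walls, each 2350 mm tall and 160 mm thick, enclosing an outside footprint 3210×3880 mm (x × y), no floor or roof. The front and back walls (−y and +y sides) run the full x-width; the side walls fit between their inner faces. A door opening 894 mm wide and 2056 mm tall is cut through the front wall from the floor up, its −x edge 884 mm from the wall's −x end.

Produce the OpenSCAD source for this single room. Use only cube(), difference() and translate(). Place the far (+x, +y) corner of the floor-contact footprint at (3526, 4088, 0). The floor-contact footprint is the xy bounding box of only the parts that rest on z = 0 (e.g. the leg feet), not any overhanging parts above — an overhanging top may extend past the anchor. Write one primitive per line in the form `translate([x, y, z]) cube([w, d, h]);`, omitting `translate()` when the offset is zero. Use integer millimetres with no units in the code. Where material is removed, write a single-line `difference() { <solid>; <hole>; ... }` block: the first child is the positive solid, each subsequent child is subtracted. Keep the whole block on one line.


difference() { translate([316, 208, 0]) cube([3210, 160, 2350]); translate([1200, 208, 0]) cube([894, 160, 2056]); }
translate([316, 3928, 0]) cube([3210, 160, 2350]);
translate([316, 368, 0]) cube([160, 3560, 2350]);
translate([3366, 368, 0]) cube([160, 3560, 2350]);


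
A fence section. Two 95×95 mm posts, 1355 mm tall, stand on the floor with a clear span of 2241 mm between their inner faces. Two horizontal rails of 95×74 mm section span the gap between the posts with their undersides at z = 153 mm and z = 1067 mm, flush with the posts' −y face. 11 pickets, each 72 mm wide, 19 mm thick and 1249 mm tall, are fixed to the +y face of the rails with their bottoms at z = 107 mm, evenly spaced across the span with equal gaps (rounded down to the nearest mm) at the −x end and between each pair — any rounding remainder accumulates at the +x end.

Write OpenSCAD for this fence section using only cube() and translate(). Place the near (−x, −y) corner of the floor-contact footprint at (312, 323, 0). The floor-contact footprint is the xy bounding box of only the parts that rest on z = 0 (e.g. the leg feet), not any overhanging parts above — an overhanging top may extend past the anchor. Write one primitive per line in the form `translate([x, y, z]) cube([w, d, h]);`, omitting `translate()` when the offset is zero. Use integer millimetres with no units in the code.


translate([312, 323, 0]) cube([95, 95, 1355]);
translate([2648, 323, 0]) cube([95, 95, 1355]);
translate([407, 323, 153]) cube([2241, 95, 74]);
translate([407, 323, 1067]) cube([2241, 95, 74]);
translate([527, 418, 107]) cube([72, 19, 1249]);
translate([719, 418, 107]) cube([72, 19, 1249]);
translate([911, 418, 107]) cube([72, 19, 1249]);
translate([1103, 418, 107]) cube([72, 19, 1249]);
translate([1295, 418, 107]) cube([72, 19, 1249]);
translate([1487, 418, 107]) cube([72, 19, 1249]);
translate([1679, 418, 107]) cube([72, 19, 1249]);
translate([1871, 418, 107]) cube([72, 19, 1249]);
translate([2063, 418, 107]) cube([72, 19, 1249]);
translate([2255, 418, 107]) cube([72, 19, 1249]);
translate([2447, 418, 107]) cube([72, 19, 1249]);


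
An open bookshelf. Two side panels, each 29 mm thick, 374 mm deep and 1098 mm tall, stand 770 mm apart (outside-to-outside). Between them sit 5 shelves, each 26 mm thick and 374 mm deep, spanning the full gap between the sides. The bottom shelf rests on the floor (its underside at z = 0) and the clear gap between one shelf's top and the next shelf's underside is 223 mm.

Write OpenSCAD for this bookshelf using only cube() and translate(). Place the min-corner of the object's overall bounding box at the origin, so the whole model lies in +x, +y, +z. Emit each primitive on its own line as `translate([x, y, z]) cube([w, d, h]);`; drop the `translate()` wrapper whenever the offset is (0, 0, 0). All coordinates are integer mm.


cube([29, 374, 1098]);
translate([741, 0, 0]) cube([29, 374, 1098]);
translate([29, 0, 0]) cube([712, 374, 26]);
translate([29, 0, 249]) cube([712, 374, 26]);
translate([29, 0, 498]) cube([712, 374, 26]);
translate([29, 0, 747]) cube([712, 374, 26]);
translate([29, 0, 996]) cube([712, 374, 26]);


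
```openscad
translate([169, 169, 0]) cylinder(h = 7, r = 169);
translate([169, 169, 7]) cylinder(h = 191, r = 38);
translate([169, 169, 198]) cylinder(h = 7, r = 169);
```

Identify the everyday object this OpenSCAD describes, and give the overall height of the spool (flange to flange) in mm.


A spool. The overall height is 205 mm.

Three coaxial cylinders, large–small–large — a spool. Two 7 mm flanges and a 191 mm core give 7 + 191 + 7 = 205 mm.


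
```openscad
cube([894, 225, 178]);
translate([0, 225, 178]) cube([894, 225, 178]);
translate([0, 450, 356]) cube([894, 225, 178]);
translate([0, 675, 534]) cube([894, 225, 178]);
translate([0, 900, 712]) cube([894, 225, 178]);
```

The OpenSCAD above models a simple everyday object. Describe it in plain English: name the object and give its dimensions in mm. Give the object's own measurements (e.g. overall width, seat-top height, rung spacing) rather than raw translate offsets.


A straight staircase of 5 solid steps. Each step is 894 mm wide (x), 225 mm deep (y, the going) and 178 mm tall (the rise). The first step rests on the floor; each subsequent step sits one going further in +y and one rise higher in +z, directly behind and above the previous step with no overlap.


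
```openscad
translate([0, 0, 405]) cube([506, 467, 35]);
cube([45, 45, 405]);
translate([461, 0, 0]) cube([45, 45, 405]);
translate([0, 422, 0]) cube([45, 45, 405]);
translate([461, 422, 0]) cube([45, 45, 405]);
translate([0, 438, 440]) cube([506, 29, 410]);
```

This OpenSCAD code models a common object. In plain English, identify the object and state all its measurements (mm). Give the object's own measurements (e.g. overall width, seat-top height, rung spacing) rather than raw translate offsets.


A chair. The seat is a 506×467×35 mm slab with its top at z = 440 mm, on four 45×45 mm corner legs (flush with the seat edges, standing on z = 0). A flat backrest 29 mm thick, 410 mm tall, spans the full seat width and rises from the seat top along its +y edge, rear face flush with the rear of the seat.


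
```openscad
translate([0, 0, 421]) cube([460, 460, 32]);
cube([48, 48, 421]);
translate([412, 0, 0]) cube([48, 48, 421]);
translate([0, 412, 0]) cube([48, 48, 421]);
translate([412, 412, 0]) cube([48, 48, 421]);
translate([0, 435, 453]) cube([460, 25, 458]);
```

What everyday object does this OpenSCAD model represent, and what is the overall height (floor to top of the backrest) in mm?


A chair. The overall height is 911 mm.

A slab on four corner posts with a tall panel at the back — a chair. The seat slab sits at z = 421 with thickness 32, and the 458 mm backrest starts at the seat top, so the overall height is 421 + 32 + 458 = 911 mm.


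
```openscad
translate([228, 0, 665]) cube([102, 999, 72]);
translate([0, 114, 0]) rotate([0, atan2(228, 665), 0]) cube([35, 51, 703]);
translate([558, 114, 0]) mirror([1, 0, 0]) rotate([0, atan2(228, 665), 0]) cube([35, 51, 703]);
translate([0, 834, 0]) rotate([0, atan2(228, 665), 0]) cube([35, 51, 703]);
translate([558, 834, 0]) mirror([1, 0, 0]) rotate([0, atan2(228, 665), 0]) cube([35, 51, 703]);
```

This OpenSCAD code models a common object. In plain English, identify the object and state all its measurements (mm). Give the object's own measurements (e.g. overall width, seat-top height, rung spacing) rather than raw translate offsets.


A sawhorse. A 102×999×72 mm beam (x, y, z) sits on two A-frame leg pairs. Each pair is two raked legs of 35×51 mm section (51 mm along y) splaying symmetrically in x. Each leg rises 665 mm vertically over 228 mm of horizontal reach and is 703 mm long along its own axis. Every leg's outer bottom edge rests on the floor and its outer top edge meets a bottom edge of the beam — the left legs (tilting toward +x) meet the beam's −x bottom edge, the right legs (their mirror images, tilting toward −x) meet its +x bottom edge — so the leg tops tuck under the beam, the beam's underside is 665 mm above the floor, and the feet are 558 mm apart outside-to-outside with the beam centred between them. The two leg pairs are set in 114 mm from either end of the beam.


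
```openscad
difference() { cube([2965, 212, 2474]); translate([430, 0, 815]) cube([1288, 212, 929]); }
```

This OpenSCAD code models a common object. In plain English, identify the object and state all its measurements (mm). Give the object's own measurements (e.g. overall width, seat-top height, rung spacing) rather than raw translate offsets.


A wall 2965 mm long (x), 212 mm thick (y), 2474 mm tall, with a rectangular window opening cut through it. The opening is 1288 mm wide and 929 mm tall; its sill is at z = 815 mm and its near (−x) edge is 430 mm from the wall's −x end. The opening passes through the full wall thickness.


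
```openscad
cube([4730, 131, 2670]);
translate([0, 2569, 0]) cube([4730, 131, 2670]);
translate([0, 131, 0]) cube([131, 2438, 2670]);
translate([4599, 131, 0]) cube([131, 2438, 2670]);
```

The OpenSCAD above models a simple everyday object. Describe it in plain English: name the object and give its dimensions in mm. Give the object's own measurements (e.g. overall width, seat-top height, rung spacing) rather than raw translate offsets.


The wall frame of a small rectangular building: four walls, each 2670 mm tall and 131 mm thick, enclosing a footprint 4730 mm (x) by 2700 mm (y) outside-to-outside, with no floor or roof. The front and back walls (the −y and +y sides) span the full width; the two side walls fit between them.


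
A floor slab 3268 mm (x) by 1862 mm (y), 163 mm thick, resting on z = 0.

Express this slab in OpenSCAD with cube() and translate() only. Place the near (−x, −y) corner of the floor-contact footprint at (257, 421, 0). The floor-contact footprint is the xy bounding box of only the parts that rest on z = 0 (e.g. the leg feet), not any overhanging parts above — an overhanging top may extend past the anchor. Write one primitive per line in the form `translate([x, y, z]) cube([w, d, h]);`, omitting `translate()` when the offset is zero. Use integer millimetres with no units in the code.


translate([257, 421, 0]) cube([3268, 1862, 163]);


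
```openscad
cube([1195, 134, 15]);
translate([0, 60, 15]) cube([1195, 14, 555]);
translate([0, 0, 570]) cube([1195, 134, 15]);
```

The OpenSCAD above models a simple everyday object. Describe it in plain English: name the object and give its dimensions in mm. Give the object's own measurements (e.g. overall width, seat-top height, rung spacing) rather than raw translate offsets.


An I-beam lying along x, 1195 mm long. Overall section height 585 mm. Two flanges 134 mm wide (y) and 15 mm thick, one on the floor and one at the top; a web 14 mm thick runs between them, centred on the flange width.


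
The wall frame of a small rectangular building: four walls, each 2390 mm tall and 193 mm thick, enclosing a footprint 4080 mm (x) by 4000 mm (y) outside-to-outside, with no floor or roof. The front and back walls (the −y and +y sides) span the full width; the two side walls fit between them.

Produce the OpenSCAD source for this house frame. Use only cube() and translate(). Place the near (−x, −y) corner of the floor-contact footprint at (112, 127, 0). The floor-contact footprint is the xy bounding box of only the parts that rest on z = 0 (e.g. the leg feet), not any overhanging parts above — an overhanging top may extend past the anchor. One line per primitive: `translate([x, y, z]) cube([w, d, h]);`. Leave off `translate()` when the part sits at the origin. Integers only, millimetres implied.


translate([112, 127, 0]) cube([4080, 193, 2390]);
translate([112, 3934, 0]) cube([4080, 193, 2390]);
translate([112, 320, 0]) cube([193, 3614, 2390]);
translate([3999, 320, 0]) cube([193, 3614, 2390]);


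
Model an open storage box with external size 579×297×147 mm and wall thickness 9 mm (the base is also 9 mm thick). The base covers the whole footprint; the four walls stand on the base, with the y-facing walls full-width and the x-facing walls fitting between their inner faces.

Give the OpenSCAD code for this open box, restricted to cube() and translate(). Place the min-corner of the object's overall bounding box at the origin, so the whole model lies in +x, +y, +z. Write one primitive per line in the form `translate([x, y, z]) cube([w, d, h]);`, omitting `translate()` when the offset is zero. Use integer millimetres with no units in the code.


cube([579, 297, 9]);
translate([0, 0, 9]) cube([579, 9, 138]);
translate([0, 288, 9]) cube([579, 9, 138]);
translate([0, 9, 9]) cube([9, 279, 138]);
translate([570, 9, 9]) cube([9, 279, 138]);


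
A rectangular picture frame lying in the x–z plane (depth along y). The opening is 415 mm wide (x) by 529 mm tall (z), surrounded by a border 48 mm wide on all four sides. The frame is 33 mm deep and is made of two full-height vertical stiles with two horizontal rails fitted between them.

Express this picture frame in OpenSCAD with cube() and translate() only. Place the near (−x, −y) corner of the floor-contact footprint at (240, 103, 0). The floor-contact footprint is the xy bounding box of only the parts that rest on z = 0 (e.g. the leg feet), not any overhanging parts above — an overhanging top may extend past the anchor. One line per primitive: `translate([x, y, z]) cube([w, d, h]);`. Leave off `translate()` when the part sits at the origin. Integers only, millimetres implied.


translate([240, 103, 0]) cube([48, 33, 625]);
translate([703, 103, 0]) cube([48, 33, 625]);
translate([288, 103, 0]) cube([415, 33, 48]);
translate([288, 103, 577]) cube([415, 33, 48]);


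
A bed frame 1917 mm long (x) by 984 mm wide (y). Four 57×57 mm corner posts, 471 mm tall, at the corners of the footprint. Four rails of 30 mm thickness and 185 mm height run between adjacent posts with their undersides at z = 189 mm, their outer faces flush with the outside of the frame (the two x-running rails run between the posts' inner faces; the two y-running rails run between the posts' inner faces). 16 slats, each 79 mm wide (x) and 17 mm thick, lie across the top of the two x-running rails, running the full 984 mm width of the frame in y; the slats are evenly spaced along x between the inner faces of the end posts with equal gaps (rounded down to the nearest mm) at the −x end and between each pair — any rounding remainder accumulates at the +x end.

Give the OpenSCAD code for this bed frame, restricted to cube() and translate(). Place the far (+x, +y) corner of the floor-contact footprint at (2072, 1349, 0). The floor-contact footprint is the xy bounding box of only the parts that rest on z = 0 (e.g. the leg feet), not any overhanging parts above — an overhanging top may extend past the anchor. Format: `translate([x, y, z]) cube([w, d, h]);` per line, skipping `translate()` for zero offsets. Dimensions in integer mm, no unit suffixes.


translate([155, 365, 0]) cube([57, 57, 471]);
translate([155, 1292, 0]) cube([57, 57, 471]);
translate([2015, 365, 0]) cube([57, 57, 471]);
translate([2015, 1292, 0]) cube([57, 57, 471]);
translate([212, 365, 189]) cube([1803, 30, 185]);
translate([212, 1319, 189]) cube([1803, 30, 185]);
translate([155, 422, 189]) cube([30, 870, 185]);
translate([2042, 422, 189]) cube([30, 870, 185]);
translate([243, 365, 374]) cube([79, 984, 17]);
translate([353, 365, 374]) cube([79, 984, 17]);
translate([463, 365, 374]) cube([79, 984, 17]);
translate([573, 365, 374]) cube([79, 984, 17]);
translate([683, 365, 374]) cube([79, 984, 17]);
translate([793, 365, 374]) cube([79, 984, 17]);
translate([903, 365, 374]) cube([79, 984, 17]);
translate([1013, 365, 374]) cube([79, 984, 17]);
translate([1123, 365, 374]) cube([79, 984, 17]);
translate([1233, 365, 374]) cube([79, 984, 17]);
translate([1343, 365, 374]) cube([79, 984, 17]);
translate([1453, 365, 374]) cube([79, 984, 17]);
translate([1563, 365, 374]) cube([79, 984, 17]);
translate([1673, 365, 374]) cube([79, 984, 17]);
translate([1783, 365, 374]) cube([79, 984, 17]);
translate([1893, 365, 374]) cube([79, 984, 17]);


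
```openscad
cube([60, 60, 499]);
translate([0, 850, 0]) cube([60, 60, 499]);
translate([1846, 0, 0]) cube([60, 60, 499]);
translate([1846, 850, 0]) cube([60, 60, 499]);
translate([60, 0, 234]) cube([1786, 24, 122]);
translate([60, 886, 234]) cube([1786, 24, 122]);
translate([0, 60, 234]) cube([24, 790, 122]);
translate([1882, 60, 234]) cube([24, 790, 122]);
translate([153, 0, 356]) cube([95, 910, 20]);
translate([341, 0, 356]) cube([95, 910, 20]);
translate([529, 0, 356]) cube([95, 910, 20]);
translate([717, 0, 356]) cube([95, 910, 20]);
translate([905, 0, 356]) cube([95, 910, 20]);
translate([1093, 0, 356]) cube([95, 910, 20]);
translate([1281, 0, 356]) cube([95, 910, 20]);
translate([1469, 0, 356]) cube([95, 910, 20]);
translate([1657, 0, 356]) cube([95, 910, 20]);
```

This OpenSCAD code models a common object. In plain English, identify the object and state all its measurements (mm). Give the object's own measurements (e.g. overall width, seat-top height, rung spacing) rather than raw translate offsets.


A bed frame 1906 mm long (x) by 910 mm wide (y). Four 60×60 mm corner posts, 499 mm tall, at the corners of the footprint. Four rails of 24 mm thickness and 122 mm height run between adjacent posts with their undersides at z = 234 mm, their outer faces flush with the outside of the frame (the two x-running rails run between the posts' inner faces; the two y-running rails run between the posts' inner faces). 9 slats, each 95 mm wide (x) and 20 mm thick, lie across the top of the two x-running rails, running the full 910 mm width of the frame in y; along x they sit between the end posts with a 93 mm gap after the −x posts and between neighbouring slats, leaving 94 mm before the +x posts.


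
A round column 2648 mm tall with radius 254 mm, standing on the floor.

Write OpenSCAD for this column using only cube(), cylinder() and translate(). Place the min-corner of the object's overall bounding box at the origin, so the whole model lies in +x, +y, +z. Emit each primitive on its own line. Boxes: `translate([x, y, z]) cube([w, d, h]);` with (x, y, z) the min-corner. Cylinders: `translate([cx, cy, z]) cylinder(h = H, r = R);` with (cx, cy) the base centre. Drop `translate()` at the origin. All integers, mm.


translate([254, 254, 0]) cylinder(h = 2648, r = 254);


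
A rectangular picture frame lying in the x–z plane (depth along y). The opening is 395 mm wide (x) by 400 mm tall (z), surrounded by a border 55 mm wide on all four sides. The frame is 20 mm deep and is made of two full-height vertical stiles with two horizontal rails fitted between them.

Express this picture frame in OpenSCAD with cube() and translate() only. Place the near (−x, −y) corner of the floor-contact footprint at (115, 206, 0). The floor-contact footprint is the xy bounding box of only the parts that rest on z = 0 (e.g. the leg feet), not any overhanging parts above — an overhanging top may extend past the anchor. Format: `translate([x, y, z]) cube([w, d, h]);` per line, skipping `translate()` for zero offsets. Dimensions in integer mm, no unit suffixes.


translate([115, 206, 0]) cube([55, 20, 510]);
translate([565, 206, 0]) cube([55, 20, 510]);
translate([170, 206, 0]) cube([395, 20, 55]);
translate([170, 206, 455]) cube([395, 20, 55]);


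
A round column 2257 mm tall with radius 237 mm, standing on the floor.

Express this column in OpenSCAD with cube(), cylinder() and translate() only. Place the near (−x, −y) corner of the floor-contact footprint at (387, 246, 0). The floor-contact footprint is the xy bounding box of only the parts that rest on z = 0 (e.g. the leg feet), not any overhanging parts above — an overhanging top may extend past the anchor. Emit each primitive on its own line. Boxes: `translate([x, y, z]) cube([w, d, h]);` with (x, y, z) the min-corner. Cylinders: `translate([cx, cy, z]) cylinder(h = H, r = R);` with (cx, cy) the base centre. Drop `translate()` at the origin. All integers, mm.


translate([624, 483, 0]) cylinder(h = 2257, r = 237);


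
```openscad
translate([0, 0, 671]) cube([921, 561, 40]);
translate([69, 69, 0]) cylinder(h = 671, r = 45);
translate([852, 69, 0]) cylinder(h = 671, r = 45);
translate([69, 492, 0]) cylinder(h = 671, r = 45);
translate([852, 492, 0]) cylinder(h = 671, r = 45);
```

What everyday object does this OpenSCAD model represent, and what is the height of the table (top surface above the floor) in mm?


A table. The table height is 711 mm.

A 921×561×40 slab sits at z = 671 on four Ø90 mm round legs — a table. The top surface is at 671 + 40 = 711 mm.


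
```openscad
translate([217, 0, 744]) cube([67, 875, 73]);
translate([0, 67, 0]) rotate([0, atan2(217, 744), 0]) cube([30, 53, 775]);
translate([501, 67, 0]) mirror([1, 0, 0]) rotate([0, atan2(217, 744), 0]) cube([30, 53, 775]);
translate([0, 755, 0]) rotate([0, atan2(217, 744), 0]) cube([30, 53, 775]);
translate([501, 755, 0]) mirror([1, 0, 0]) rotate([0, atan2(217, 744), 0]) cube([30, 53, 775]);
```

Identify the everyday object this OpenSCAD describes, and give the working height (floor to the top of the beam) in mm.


A sawhorse. The overall height is 817 mm.

A beam across two mirrored pairs of raked legs — a sawhorse. The beam's underside is at z = 744 (matching the legs' vertical rise in atan2(217, 744)) and the beam is 73 mm tall, so its top is at 744 + 73 = 817 mm. The raked legs top out at the beam's underside, so that is the highest point.


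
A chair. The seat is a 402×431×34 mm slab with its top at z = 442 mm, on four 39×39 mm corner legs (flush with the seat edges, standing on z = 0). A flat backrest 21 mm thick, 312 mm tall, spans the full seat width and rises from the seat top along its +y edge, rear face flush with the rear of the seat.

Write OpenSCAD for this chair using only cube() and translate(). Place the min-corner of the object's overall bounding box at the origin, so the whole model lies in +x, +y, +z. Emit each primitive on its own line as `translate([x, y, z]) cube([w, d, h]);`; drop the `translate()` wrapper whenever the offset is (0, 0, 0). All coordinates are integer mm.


translate([0, 0, 408]) cube([402, 431, 34]);
cube([39, 39, 408]);
translate([363, 0, 0]) cube([39, 39, 408]);
translate([0, 392, 0]) cube([39, 39, 408]);
translate([363, 392, 0]) cube([39, 39, 408]);
translate([0, 410, 442]) cube([402, 21, 312]);


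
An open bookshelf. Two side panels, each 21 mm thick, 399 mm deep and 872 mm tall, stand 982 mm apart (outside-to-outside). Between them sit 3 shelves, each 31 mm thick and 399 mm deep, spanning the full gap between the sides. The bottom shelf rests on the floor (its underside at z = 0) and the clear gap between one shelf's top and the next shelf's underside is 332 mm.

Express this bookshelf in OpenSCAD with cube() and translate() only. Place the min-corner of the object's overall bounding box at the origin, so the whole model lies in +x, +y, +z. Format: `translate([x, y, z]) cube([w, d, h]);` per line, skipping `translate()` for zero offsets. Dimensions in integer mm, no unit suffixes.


cube([21, 399, 872]);
translate([961, 0, 0]) cube([21, 399, 872]);
translate([21, 0, 0]) cube([940, 399, 31]);
translate([21, 0, 363]) cube([940, 399, 31]);
translate([21, 0, 726]) cube([940, 399, 31]);


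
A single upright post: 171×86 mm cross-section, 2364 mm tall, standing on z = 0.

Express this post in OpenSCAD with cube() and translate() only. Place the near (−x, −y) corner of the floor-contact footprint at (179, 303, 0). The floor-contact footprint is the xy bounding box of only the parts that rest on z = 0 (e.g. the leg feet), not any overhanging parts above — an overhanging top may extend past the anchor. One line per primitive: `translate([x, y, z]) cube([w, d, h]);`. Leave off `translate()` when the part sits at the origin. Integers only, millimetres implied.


translate([179, 303, 0]) cube([171, 86, 2364]);


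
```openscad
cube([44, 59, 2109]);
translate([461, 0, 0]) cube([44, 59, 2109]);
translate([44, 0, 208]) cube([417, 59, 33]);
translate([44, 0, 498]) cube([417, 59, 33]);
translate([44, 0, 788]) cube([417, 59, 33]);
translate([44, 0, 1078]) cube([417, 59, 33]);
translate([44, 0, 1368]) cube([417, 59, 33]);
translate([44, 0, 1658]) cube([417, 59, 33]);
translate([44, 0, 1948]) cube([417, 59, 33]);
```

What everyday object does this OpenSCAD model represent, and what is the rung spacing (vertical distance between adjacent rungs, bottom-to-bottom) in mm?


A ladder. The rung spacing is 290 mm.

Two tall 44×59 posts with 7 short bars between them — a ladder. Adjacent rungs sit at z = 208 and z = 498, so the spacing is 498 − 208 = 290 mm.


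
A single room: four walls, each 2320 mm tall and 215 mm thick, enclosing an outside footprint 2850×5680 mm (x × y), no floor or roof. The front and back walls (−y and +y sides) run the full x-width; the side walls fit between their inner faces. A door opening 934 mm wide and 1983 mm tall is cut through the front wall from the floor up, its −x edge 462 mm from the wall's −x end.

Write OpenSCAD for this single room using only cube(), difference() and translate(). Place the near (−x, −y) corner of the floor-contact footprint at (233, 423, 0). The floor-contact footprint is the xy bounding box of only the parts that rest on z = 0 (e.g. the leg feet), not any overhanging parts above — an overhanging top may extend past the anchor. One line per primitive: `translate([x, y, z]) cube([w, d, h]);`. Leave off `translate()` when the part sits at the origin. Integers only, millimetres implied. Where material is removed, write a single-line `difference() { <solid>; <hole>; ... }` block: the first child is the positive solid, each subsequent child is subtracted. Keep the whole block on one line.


difference() { translate([233, 423, 0]) cube([2850, 215, 2320]); translate([695, 423, 0]) cube([934, 215, 1983]); }
translate([233, 5888, 0]) cube([2850, 215, 2320]);
translate([233, 638, 0]) cube([215, 5250, 2320]);
translate([2868, 638, 0]) cube([215, 5250, 2320]);


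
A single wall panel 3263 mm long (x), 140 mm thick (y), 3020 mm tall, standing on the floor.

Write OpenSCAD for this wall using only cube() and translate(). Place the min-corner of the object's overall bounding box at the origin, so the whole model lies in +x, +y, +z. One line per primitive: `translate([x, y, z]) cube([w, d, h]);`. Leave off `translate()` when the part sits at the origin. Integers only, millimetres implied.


cube([3263, 140, 3020]);


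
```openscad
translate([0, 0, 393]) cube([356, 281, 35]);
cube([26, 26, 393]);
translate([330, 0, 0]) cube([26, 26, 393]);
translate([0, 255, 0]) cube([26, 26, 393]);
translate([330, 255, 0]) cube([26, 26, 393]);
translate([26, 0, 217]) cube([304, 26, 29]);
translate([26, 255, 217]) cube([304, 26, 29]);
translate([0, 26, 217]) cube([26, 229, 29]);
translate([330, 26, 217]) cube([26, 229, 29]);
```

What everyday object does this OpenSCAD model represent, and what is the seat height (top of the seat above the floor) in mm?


A stool. The seat height is 428 mm.

A 356×281×35 slab at z = 393 on four corner posts — a stool. The seat top is 393 + 35 = 428 mm.


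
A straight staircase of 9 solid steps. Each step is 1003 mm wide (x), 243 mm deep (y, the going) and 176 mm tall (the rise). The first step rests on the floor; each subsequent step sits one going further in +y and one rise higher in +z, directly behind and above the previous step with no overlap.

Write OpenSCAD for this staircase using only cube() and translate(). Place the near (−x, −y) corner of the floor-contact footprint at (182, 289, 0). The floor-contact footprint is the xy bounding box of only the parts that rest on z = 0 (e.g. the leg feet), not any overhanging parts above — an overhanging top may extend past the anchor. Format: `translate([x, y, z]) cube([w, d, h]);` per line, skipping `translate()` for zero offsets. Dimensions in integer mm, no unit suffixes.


translate([182, 289, 0]) cube([1003, 243, 176]);
translate([182, 532, 176]) cube([1003, 243, 176]);
translate([182, 775, 352]) cube([1003, 243, 176]);
translate([182, 1018, 528]) cube([1003, 243, 176]);
translate([182, 1261, 704]) cube([1003, 243, 176]);
translate([182, 1504, 880]) cube([1003, 243, 176]);
translate([182, 1747, 1056]) cube([1003, 243, 176]);
translate([182, 1990, 1232]) cube([1003, 243, 176]);
translate([182, 2233, 1408]) cube([1003, 243, 176]);


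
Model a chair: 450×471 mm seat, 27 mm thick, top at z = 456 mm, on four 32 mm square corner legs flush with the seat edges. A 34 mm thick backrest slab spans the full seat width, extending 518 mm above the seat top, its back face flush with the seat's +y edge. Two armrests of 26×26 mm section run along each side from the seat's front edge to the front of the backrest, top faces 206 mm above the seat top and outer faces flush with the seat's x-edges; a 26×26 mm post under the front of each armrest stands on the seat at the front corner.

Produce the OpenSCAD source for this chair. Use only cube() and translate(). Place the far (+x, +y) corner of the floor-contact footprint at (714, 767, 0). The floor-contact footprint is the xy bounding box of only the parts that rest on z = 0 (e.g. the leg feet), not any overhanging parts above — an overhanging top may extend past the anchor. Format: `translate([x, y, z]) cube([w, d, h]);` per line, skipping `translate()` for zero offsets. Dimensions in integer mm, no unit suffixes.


translate([264, 296, 429]) cube([450, 471, 27]);
translate([264, 296, 0]) cube([32, 32, 429]);
translate([682, 296, 0]) cube([32, 32, 429]);
translate([264, 735, 0]) cube([32, 32, 429]);
translate([682, 735, 0]) cube([32, 32, 429]);
translate([264, 733, 456]) cube([450, 34, 518]);
translate([264, 296, 636]) cube([26, 437, 26]);
translate([688, 296, 636]) cube([26, 437, 26]);
translate([264, 296, 456]) cube([26, 26, 180]);
translate([688, 296, 456]) cube([26, 26, 180]);


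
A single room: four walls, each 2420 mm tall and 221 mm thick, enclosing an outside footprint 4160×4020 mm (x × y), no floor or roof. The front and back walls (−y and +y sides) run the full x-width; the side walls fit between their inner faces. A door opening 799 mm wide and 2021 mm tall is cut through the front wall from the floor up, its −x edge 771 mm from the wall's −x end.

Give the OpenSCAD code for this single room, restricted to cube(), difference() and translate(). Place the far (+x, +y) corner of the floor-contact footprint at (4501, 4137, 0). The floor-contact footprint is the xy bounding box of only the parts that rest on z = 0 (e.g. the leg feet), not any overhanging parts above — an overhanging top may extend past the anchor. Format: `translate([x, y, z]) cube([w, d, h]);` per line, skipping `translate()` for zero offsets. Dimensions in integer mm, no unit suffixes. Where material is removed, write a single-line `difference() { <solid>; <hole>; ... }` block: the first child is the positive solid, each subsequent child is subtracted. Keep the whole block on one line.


difference() { translate([341, 117, 0]) cube([4160, 221, 2420]); translate([1112, 117, 0]) cube([799, 221, 2021]); }
translate([341, 3916, 0]) cube([4160, 221, 2420]);
translate([341, 338, 0]) cube([221, 3578, 2420]);
translate([4280, 338, 0]) cube([221, 3578, 2420]);


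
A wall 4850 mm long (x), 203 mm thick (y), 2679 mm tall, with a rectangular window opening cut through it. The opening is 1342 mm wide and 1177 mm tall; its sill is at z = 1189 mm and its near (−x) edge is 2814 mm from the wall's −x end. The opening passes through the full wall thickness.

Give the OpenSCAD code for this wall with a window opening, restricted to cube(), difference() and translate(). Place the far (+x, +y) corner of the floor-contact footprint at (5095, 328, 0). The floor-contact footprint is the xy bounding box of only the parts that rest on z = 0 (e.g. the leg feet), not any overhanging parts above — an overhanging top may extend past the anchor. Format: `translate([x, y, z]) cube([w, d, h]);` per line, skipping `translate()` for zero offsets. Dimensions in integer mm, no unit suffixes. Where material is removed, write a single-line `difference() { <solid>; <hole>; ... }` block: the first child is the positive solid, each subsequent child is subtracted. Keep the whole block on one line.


difference() { translate([245, 125, 0]) cube([4850, 203, 2679]); translate([3059, 125, 1189]) cube([1342, 203, 1177]); }


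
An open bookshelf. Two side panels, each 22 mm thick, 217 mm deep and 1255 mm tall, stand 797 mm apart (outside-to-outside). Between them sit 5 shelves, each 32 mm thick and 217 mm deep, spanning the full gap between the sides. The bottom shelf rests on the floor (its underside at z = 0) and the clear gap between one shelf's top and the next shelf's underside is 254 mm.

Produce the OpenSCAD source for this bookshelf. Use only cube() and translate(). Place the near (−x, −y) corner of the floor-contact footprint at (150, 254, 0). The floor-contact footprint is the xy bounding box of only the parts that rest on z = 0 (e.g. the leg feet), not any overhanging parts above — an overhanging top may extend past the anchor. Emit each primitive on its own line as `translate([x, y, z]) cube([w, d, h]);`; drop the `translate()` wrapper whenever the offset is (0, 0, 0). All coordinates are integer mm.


translate([150, 254, 0]) cube([22, 217, 1255]);
translate([925, 254, 0]) cube([22, 217, 1255]);
translate([172, 254, 0]) cube([753, 217, 32]);
translate([172, 254, 286]) cube([753, 217, 32]);
translate([172, 254, 572]) cube([753, 217, 32]);
translate([172, 254, 858]) cube([753, 217, 32]);
translate([172, 254, 1144]) cube([753, 217, 32]);


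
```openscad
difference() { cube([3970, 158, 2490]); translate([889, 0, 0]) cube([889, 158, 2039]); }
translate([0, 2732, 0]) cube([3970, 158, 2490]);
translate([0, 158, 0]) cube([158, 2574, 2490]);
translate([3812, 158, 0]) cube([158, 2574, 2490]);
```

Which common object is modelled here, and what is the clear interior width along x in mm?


A single room. The interior width is 3654 mm.

Four walls enclosing a rectangle with a door in the front wall — a room. Outside width 3970 minus two 158 mm walls gives 3654 mm.


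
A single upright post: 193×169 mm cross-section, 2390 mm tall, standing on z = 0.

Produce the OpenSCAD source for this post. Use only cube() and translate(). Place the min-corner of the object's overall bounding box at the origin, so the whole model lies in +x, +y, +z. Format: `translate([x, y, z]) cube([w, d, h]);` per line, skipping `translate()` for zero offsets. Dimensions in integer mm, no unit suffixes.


cube([193, 169, 2390]);


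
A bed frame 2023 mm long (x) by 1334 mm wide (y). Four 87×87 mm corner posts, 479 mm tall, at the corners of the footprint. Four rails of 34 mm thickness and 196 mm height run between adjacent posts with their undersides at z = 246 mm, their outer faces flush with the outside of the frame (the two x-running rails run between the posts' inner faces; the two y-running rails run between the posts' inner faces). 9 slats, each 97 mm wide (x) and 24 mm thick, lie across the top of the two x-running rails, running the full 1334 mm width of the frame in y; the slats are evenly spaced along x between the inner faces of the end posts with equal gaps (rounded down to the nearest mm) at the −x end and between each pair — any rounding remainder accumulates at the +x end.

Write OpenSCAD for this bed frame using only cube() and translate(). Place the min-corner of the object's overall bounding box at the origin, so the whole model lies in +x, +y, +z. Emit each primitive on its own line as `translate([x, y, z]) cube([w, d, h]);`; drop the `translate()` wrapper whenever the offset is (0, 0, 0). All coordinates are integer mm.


// slat z = rail_z + rail_h = 246 + 196 = 442
// slat gap = ⌊(1849 − 9·97) / 10⌋ = 97
cube([87, 87, 479]);
translate([0, 1247, 0]) cube([87, 87, 479]);
translate([1936, 0, 0]) cube([87, 87, 479]);
translate([1936, 1247, 0]) cube([87, 87, 479]);
translate([87, 0, 246]) cube([1849, 34, 196]);
translate([87, 1300, 246]) cube([1849, 34, 196]);
translate([0, 87, 246]) cube([34, 1160, 196]);
translate([1989, 87, 246]) cube([34, 1160, 196]);
translate([184, 0, 442]) cube([97, 1334, 24]);
translate([378, 0, 442]) cube([97, 1334, 24]);
translate([572, 0, 442]) cube([97, 1334, 24]);
translate([766, 0, 442]) cube([97, 1334, 24]);
translate([960, 0, 442]) cube([97, 1334, 24]);
translate([1154, 0, 442]) cube([97, 1334, 24]);
translate([1348, 0, 442]) cube([97, 1334, 24]);
translate([1542, 0, 442]) cube([97, 1334, 24]);
translate([1736, 0, 442]) cube([97, 1334, 24]);
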